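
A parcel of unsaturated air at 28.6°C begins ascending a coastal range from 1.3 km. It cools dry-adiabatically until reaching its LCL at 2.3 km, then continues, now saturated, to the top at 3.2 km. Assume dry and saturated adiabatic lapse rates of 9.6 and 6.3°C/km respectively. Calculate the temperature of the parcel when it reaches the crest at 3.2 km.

Dry to 2300 m: -9.6 × 1 km = -9.6°C, so T = 19°C.
Saturated to 3200 m: -6.3 × 0.9 km = -5.67°C, so T = 13.33°C.

13.33°C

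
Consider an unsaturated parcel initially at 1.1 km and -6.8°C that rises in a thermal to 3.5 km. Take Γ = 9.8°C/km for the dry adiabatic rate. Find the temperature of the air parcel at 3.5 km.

-30.32°C

1100 → 3500 m (dry adiabatic, 9.8°C/km): ΔT = -9.8 × 2.4 = -23.52°C → T = -30.32°C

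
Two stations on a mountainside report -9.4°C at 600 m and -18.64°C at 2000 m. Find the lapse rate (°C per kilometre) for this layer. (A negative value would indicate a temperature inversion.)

Γ = −ΔT/Δz = (-9.4 − (-18.64)) / (2000 − 600) m
  = 9.24°C / 1.4 km = 6.6°C/km

6.6°C/km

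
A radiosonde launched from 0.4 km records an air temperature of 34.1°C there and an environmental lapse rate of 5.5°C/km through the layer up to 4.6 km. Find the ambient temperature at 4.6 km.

11°C

400–4600 m, environmental: Δz = 4.2 km ⇒ ΔT = -23.1°C; T = 11°C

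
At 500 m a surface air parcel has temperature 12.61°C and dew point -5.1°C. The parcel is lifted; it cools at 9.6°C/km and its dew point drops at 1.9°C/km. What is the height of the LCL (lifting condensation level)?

2800 m

T and T_d converge at 9.6 − 1.9 = 7.7°C per km
Height above start = (12.61 − (-5.1)) / 7.7 = 2.3 km
LCL altitude = 500 m + 2300 m = 2800 m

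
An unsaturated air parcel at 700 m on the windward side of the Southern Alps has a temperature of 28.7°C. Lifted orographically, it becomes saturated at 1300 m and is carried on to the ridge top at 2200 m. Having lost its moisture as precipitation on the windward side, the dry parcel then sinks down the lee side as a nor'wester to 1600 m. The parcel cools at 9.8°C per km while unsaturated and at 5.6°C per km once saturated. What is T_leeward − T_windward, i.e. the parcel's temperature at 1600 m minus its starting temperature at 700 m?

700 → 1300 m (dry, 9.8°C/km): ΔT = -9.8 × 0.6 = -5.88°C → T = 22.82°C
1300 → 2200 m (saturated, 5.6°C/km): ΔT = -5.6 × 0.9 = -5.04°C → T = 17.78°C
2200 → 1600 m (dry descent, 9.8°C/km): ΔT = +9.8 × 0.6 = +5.88°C → T = 23.66°C
Net change vs windward start: 23.66 − 28.7 = -5.04°C

-5.04°C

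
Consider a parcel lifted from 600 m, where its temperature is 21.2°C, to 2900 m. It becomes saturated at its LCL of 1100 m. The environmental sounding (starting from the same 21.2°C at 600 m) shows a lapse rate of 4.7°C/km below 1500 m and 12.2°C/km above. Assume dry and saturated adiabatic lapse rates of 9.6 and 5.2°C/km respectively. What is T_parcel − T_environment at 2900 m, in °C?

+7.15°C (parcel warmer than environment)

Parcel:
  600–1100 m, dry: Δz = 0.5 km ⇒ ΔT = -4.8°C; T = 16.4°C
  1100–2900 m, saturated: Δz = 1.8 km ⇒ ΔT = -9.36°C; T = 7.04°C
Environment:
  600–1500 m, environment, lower layer: Δz = 0.9 km ⇒ ΔT = -4.23°C; T = 16.97°C
  1500–2900 m, environment, upper layer: Δz = 1.4 km ⇒ ΔT = -17.08°C; T = -0.11°C
T_parcel − T_env = 7.04 − (-0.11) = +7.15°C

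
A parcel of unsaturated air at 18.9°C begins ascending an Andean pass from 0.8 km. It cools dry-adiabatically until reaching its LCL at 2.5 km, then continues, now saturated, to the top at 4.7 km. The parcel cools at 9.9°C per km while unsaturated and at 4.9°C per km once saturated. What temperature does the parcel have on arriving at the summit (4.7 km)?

-8.71°C

800 → 2500 m (dry, 9.9°C/km): ΔT = -9.9 × 1.7 = -16.83°C → T = 2.07°C
2500 → 4700 m (saturated, 4.9°C/km): ΔT = -4.9 × 2.2 = -10.78°C → T = -8.71°C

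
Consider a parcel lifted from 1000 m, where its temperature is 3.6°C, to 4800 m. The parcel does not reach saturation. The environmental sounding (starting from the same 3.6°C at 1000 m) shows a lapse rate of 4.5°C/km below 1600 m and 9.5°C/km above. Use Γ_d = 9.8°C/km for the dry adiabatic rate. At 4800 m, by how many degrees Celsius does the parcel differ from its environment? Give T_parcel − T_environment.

-4.14°C (parcel cooler than environment)

Parcel:
  Dry to 4800 m: -9.8 × 3.8 km = -37.24°C, so T = -33.64°C.
Environment:
  Environment, lower layer to 1600 m: -4.5 × 0.6 km = -2.7°C, so T = 0.9°C.
  Environment, upper layer to 4800 m: -9.5 × 3.2 km = -30.4°C, so T = -29.5°C.
T_parcel − T_env = -33.64 − (-29.5) = -4.14°C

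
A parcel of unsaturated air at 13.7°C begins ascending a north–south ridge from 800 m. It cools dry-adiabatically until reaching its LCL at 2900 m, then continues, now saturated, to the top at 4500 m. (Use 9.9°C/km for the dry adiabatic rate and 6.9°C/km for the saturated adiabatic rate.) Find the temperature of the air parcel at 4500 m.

From 800 m to 2900 m (dry): cools by 9.9 × 2.1 = 20.79°C, giving -7.09°C.
From 2900 m to 4500 m (saturated): cools by 6.9 × 1.6 = 11.04°C, giving -18.13°C.

-18.13°C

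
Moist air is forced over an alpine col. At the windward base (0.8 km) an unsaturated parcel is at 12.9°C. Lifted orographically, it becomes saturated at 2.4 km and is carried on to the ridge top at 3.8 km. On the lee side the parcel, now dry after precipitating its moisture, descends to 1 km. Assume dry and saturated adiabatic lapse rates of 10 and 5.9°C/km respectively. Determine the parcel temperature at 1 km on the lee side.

From 800 m to 2400 m (dry): cools by 10 × 1.6 = 16°C, giving -3.1°C.
From 2400 m to 3800 m (saturated): cools by 5.9 × 1.4 = 8.26°C, giving -11.36°C.
From 3800 m to 1000 m (dry descent): warms by 10 × 2.8 = 28°C, giving 16.64°C.

16.64°C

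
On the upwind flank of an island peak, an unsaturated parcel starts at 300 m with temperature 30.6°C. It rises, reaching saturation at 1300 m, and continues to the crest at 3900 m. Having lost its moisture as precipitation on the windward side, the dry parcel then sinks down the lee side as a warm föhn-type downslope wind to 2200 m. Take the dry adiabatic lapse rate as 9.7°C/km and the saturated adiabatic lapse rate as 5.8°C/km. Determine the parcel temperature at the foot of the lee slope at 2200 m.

22.31°C

300–1300 m, dry: Δz = 1 km ⇒ ΔT = -9.7°C; T = 20.9°C
1300–3900 m, saturated: Δz = 2.6 km ⇒ ΔT = -15.08°C; T = 5.82°C
3900–2200 m, dry descent: Δz = 1.7 km ⇒ ΔT = +16.49°C; T = 22.31°C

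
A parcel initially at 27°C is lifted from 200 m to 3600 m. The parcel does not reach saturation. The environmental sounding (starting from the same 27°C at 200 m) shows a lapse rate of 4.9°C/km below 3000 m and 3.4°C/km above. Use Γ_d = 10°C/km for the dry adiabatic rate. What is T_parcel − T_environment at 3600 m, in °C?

Parcel:
  Dry to 3600 m: -10 × 3.4 km = -34°C, so T = -7°C.
Environment:
  Environment, lower layer to 3000 m: -4.9 × 2.8 km = -13.72°C, so T = 13.28°C.
  Environment, upper layer to 3600 m: -3.4 × 0.6 km = -2.04°C, so T = 11.24°C.
T_parcel − T_env = -7 − 11.24 = -18.24°C

-18.24°C (parcel cooler than environment)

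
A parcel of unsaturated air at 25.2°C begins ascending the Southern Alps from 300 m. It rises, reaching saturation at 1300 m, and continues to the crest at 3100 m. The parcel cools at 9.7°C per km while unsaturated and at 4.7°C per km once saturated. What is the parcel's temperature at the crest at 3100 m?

From 300 m to 1300 m (dry): cools by 9.7 × 1 = 9.7°C, giving 15.5°C.
From 1300 m to 3100 m (saturated): cools by 4.7 × 1.8 = 8.46°C, giving 7.04°C.

7.04°C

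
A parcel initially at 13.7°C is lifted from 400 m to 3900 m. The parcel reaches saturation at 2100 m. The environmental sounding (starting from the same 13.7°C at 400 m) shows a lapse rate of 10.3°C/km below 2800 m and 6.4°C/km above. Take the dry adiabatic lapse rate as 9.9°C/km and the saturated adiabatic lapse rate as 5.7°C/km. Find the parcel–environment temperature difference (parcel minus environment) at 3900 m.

Parcel:
  400 → 2100 m (dry, 9.9°C/km): ΔT = -9.9 × 1.7 = -16.83°C → T = -3.13°C
  2100 → 3900 m (saturated, 5.7°C/km): ΔT = -5.7 × 1.8 = -10.26°C → T = -13.39°C
Environment:
  400 → 2800 m (environment, lower layer, 10.3°C/km): ΔT = -10.3 × 2.4 = -24.72°C → T = -11.02°C
  2800 → 3900 m (environment, upper layer, 6.4°C/km): ΔT = -6.4 × 1.1 = -7.04°C → T = -18.06°C
T_parcel − T_env = -13.39 − (-18.06) = +4.67°C

+4.67°C (parcel warmer than environment)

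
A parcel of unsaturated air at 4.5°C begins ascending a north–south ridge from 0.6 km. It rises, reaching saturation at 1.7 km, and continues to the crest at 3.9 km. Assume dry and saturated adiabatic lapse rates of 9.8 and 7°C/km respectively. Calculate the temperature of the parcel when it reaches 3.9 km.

600–1700 m, dry: Δz = 1.1 km ⇒ ΔT = -10.78°C; T = -6.28°C
1700–3900 m, saturated: Δz = 2.2 km ⇒ ΔT = -15.4°C; T = -21.68°C

-21.68°C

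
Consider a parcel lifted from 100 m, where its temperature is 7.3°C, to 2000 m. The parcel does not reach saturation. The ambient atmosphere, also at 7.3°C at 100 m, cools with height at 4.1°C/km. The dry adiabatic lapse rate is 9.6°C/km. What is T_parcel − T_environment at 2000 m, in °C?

Parcel:
  Dry to 2000 m: -9.6 × 1.9 km = -18.24°C, so T = -10.94°C.
Environment:
  Environment to 2000 m: -4.1 × 1.9 km = -7.79°C, so T = -0.49°C.
T_parcel − T_env = -10.94 − (-0.49) = -10.45°C

-10.45°C (parcel cooler than environment)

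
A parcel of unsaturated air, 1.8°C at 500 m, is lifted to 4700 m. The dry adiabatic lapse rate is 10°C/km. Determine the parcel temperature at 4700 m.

-40.2°C

500–4700 m, dry adiabatic: Δz = 4.2 km ⇒ ΔT = -42°C; T = -40.2°C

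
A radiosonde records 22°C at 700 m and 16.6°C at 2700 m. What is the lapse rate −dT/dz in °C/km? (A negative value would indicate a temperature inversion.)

Γ = −ΔT/Δz = (22 − 16.6) / (2700 − 700) m
  = 5.4°C / 2 km = 2.7°C/km

2.7°C/km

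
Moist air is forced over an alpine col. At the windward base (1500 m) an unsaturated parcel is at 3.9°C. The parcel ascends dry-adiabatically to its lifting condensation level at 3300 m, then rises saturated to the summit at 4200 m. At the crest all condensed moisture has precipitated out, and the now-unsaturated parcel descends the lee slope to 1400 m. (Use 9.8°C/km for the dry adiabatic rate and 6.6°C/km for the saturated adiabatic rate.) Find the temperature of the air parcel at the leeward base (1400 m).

7.76°C

1500 → 3300 m (dry, 9.8°C/km): ΔT = -9.8 × 1.8 = -17.64°C → T = -13.74°C
3300 → 4200 m (saturated, 6.6°C/km): ΔT = -6.6 × 0.9 = -5.94°C → T = -19.68°C
4200 → 1400 m (dry descent, 9.8°C/km): ΔT = +9.8 × 2.8 = +27.44°C → T = 7.76°C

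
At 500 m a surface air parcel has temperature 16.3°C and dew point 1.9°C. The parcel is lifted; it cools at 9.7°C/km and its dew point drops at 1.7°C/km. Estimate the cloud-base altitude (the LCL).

2300 m

T and T_d converge at 9.7 − 1.7 = 8°C per km
Height above start = (16.3 − 1.9) / 8 = 1.8 km
LCL altitude = 500 m + 1800 m = 2300 m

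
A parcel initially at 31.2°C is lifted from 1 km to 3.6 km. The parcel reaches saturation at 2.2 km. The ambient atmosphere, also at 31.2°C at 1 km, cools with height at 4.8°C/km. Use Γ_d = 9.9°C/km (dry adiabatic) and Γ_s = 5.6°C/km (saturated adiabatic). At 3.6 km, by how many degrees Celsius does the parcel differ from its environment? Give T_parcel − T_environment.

Parcel:
  1000 → 2200 m (dry, 9.9°C/km): ΔT = -9.9 × 1.2 = -11.88°C → T = 19.32°C
  2200 → 3600 m (saturated, 5.6°C/km): ΔT = -5.6 × 1.4 = -7.84°C → T = 11.48°C
Environment:
  1000 → 3600 m (environment, 4.8°C/km): ΔT = -4.8 × 2.6 = -12.48°C → T = 18.72°C
T_parcel − T_env = 11.48 − 18.72 = -7.24°C

-7.24°C (parcel cooler than environment)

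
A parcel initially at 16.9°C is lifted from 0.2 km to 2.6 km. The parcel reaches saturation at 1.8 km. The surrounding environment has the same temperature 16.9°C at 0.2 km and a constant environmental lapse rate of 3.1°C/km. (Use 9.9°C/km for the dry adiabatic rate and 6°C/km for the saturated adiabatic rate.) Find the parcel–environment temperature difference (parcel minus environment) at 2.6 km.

Parcel:
  200 → 1800 m (dry, 9.9°C/km): ΔT = -9.9 × 1.6 = -15.84°C → T = 1.06°C
  1800 → 2600 m (saturated, 6°C/km): ΔT = -6 × 0.8 = -4.8°C → T = -3.74°C
Environment:
  200 → 2600 m (environment, 3.1°C/km): ΔT = -3.1 × 2.4 = -7.44°C → T = 9.46°C
T_parcel − T_env = -3.74 − 9.46 = -13.2°C

-13.2°C (parcel cooler than environment)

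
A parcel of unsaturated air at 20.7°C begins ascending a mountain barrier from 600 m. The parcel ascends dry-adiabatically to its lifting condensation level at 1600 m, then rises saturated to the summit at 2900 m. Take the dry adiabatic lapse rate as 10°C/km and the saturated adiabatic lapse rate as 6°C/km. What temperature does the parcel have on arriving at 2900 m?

2.9°C

Dry to 1600 m: -10 × 1 km = -10°C, so T = 10.7°C.
Saturated to 2900 m: -6 × 1.3 km = -7.8°C, so T = 2.9°C.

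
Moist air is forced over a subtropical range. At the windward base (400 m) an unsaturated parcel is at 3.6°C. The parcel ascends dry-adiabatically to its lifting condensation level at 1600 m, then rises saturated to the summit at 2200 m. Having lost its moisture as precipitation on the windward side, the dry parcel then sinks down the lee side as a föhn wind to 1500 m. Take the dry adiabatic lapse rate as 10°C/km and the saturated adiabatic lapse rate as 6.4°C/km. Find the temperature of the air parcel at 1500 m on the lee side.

From 400 m to 1600 m (dry): cools by 10 × 1.2 = 12°C, giving -8.4°C.
From 1600 m to 2200 m (saturated): cools by 6.4 × 0.6 = 3.84°C, giving -12.24°C.
From 2200 m to 1500 m (dry descent): warms by 10 × 0.7 = 7°C, giving -5.24°C.

-5.24°C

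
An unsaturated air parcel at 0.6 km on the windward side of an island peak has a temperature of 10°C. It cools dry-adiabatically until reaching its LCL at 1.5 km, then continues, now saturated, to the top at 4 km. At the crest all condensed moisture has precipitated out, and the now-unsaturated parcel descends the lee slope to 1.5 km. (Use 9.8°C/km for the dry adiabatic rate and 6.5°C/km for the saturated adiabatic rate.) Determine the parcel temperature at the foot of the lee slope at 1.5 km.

600 → 1500 m (dry, 9.8°C/km): ΔT = -9.8 × 0.9 = -8.82°C → T = 1.18°C
1500 → 4000 m (saturated, 6.5°C/km): ΔT = -6.5 × 2.5 = -16.25°C → T = -15.07°C
4000 → 1500 m (dry descent, 9.8°C/km): ΔT = +9.8 × 2.5 = +24.5°C → T = 9.43°C

9.43°C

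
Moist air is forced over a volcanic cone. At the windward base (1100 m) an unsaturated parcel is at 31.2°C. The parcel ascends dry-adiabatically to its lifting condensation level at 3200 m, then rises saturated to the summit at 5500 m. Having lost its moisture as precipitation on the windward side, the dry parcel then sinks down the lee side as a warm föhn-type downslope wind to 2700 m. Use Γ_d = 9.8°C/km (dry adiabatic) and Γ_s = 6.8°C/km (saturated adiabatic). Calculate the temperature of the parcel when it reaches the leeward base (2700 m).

22.42°C

1100 → 3200 m (dry, 9.8°C/km): ΔT = -9.8 × 2.1 = -20.58°C → T = 10.62°C
3200 → 5500 m (saturated, 6.8°C/km): ΔT = -6.8 × 2.3 = -15.64°C → T = -5.02°C
5500 → 2700 m (dry descent, 9.8°C/km): ΔT = +9.8 × 2.8 = +27.44°C → T = 22.42°C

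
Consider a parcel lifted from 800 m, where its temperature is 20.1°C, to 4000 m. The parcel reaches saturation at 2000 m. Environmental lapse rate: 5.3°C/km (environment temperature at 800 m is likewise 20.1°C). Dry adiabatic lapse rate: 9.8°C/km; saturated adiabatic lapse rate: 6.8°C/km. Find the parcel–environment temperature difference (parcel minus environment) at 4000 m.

Parcel:
  From 800 m to 2000 m (dry): cools by 9.8 × 1.2 = 11.76°C, giving 8.34°C.
  From 2000 m to 4000 m (saturated): cools by 6.8 × 2 = 13.6°C, giving -5.26°C.
Environment:
  From 800 m to 4000 m (environment): cools by 5.3 × 3.2 = 16.96°C, giving 3.14°C.
T_parcel − T_env = -5.26 − 3.14 = -8.4°C

-8.4°C (parcel cooler than environment)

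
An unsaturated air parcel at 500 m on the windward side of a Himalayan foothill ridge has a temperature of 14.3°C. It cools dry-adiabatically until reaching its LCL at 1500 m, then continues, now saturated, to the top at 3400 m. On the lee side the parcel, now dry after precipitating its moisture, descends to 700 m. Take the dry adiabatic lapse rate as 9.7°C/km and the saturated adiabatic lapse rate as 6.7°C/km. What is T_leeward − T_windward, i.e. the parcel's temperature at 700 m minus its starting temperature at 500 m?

500 → 1500 m (dry, 9.7°C/km): ΔT = -9.7 × 1 = -9.7°C → T = 4.6°C
1500 → 3400 m (saturated, 6.7°C/km): ΔT = -6.7 × 1.9 = -12.73°C → T = -8.13°C
3400 → 700 m (dry descent, 9.7°C/km): ΔT = +9.7 × 2.7 = +26.19°C → T = 18.06°C
Net change vs windward start: 18.06 − 14.3 = +3.76°C

+3.76°C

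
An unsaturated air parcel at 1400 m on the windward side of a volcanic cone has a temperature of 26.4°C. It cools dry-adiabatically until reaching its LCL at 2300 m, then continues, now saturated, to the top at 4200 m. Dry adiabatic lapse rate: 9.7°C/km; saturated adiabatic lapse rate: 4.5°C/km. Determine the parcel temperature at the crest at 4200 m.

1400 → 2300 m (dry, 9.7°C/km): ΔT = -9.7 × 0.9 = -8.73°C → T = 17.67°C
2300 → 4200 m (saturated, 4.5°C/km): ΔT = -4.5 × 1.9 = -8.55°C → T = 9.12°C

9.12°C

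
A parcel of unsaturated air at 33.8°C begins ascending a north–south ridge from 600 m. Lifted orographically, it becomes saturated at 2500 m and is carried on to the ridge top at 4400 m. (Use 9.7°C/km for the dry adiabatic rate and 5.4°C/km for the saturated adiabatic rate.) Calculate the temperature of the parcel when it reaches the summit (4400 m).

600–2500 m, dry: Δz = 1.9 km ⇒ ΔT = -18.43°C; T = 15.37°C
2500–4400 m, saturated: Δz = 1.9 km ⇒ ΔT = -10.26°C; T = 5.11°C

5.11°C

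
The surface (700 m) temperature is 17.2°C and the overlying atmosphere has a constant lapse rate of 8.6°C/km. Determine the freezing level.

Height above start = (17.2 − 0) / 8.6 = 2 km
Altitude = 700 m + 2000 m = 2700 m

2700 m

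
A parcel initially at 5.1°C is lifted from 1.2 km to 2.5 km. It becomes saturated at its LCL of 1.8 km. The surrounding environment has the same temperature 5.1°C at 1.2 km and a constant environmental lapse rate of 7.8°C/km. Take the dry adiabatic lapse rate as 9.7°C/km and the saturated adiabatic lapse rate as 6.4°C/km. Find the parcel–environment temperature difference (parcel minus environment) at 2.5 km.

-0.16°C (parcel cooler than environment)

Parcel:
  1200–1800 m, dry: Δz = 0.6 km ⇒ ΔT = -5.82°C; T = -0.72°C
  1800–2500 m, saturated: Δz = 0.7 km ⇒ ΔT = -4.48°C; T = -5.2°C
Environment:
  1200–2500 m, environment: Δz = 1.3 km ⇒ ΔT = -10.14°C; T = -5.04°C
T_parcel − T_env = -5.2 − (-5.04) = -0.16°C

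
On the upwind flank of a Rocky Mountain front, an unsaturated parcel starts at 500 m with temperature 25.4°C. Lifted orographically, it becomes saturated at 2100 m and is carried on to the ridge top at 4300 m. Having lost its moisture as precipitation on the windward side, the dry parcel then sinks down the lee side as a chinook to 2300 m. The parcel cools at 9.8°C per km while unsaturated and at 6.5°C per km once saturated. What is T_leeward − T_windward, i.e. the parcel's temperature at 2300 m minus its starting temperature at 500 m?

500–2100 m, dry: Δz = 1.6 km ⇒ ΔT = -15.68°C; T = 9.72°C
2100–4300 m, saturated: Δz = 2.2 km ⇒ ΔT = -14.3°C; T = -4.58°C
4300–2300 m, dry descent: Δz = 2 km ⇒ ΔT = +19.6°C; T = 15.02°C
Net change vs windward start: 15.02 − 25.4 = -10.38°C

-10.38°C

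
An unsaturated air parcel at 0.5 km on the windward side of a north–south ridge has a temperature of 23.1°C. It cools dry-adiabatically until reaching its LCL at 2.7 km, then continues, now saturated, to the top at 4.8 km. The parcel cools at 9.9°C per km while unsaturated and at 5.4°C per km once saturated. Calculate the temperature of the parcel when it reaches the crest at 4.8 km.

500 → 2700 m (dry, 9.9°C/km): ΔT = -9.9 × 2.2 = -21.78°C → T = 1.32°C
2700 → 4800 m (saturated, 5.4°C/km): ΔT = -5.4 × 2.1 = -11.34°C → T = -10.02°C

-10.02°C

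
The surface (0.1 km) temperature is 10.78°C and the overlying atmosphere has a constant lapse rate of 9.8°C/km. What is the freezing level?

1.2 km

Height above start = (10.78 − 0) / 9.8 = 1.1 km
Altitude = 100 m + 1100 m = 1200 m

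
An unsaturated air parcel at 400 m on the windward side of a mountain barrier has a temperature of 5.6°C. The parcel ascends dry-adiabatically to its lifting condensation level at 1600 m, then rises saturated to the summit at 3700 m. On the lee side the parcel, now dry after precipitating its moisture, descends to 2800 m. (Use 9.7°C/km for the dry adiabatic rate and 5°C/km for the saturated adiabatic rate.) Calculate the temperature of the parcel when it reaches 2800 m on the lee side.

-7.81°C

400–1600 m, dry: Δz = 1.2 km ⇒ ΔT = -11.64°C; T = -6.04°C
1600–3700 m, saturated: Δz = 2.1 km ⇒ ΔT = -10.5°C; T = -16.54°C
3700–2800 m, dry descent: Δz = 0.9 km ⇒ ΔT = +8.73°C; T = -7.81°C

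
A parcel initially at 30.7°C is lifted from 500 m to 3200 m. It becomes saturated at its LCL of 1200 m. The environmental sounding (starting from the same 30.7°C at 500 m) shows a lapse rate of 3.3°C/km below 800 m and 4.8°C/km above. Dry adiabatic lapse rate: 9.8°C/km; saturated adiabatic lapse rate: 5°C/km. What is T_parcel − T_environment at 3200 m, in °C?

Parcel:
  500 → 1200 m (dry, 9.8°C/km): ΔT = -9.8 × 0.7 = -6.86°C → T = 23.84°C
  1200 → 3200 m (saturated, 5°C/km): ΔT = -5 × 2 = -10°C → T = 13.84°C
Environment:
  500 → 800 m (environment, lower layer, 3.3°C/km): ΔT = -3.3 × 0.3 = -0.99°C → T = 29.71°C
  800 → 3200 m (environment, upper layer, 4.8°C/km): ΔT = -4.8 × 2.4 = -11.52°C → T = 18.19°C
T_parcel − T_env = 13.84 − 18.19 = -4.35°C

-4.35°C (parcel cooler than environment)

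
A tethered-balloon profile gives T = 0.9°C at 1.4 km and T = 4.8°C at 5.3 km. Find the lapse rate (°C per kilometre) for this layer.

Γ = −ΔT/Δz = (0.9 − 4.8) / (5300 − 1400) m
  = -3.9°C / 3.9 km = -1°C/km

-1°C/km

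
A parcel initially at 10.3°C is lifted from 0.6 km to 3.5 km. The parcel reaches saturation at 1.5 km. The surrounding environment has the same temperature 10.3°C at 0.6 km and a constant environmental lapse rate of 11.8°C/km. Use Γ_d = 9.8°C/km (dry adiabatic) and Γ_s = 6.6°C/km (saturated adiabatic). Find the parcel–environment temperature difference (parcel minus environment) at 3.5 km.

+12.2°C (parcel warmer than environment)

Parcel:
  Dry to 1500 m: -9.8 × 0.9 km = -8.82°C, so T = 1.48°C.
  Saturated to 3500 m: -6.6 × 2 km = -13.2°C, so T = -11.72°C.
Environment:
  Environment to 3500 m: -11.8 × 2.9 km = -34.22°C, so T = -23.92°C.
T_parcel − T_env = -11.72 − (-23.92) = +12.2°C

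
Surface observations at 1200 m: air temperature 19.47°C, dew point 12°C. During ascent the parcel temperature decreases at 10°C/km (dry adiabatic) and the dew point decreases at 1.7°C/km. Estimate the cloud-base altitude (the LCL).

T and T_d converge at 10 − 1.7 = 8.3°C per km
Height above start = (19.47 − 12) / 8.3 = 0.9 km
LCL altitude = 1200 m + 900 m = 2100 m

2100 m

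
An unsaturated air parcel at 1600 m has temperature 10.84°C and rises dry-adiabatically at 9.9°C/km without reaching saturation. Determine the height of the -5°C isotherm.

Height above start = (10.84 − (-5)) / 9.9 = 1.6 km
Altitude = 1600 m + 1600 m = 3200 m

3200 m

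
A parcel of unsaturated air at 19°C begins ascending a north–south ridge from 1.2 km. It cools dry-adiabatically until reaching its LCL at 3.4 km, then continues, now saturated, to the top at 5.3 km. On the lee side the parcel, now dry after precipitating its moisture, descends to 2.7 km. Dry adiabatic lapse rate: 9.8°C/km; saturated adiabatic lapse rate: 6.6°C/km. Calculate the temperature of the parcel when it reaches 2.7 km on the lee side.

10.38°C

1200–3400 m, dry: Δz = 2.2 km ⇒ ΔT = -21.56°C; T = -2.56°C
3400–5300 m, saturated: Δz = 1.9 km ⇒ ΔT = -12.54°C; T = -15.1°C
5300–2700 m, dry descent: Δz = 2.6 km ⇒ ΔT = +25.48°C; T = 10.38°C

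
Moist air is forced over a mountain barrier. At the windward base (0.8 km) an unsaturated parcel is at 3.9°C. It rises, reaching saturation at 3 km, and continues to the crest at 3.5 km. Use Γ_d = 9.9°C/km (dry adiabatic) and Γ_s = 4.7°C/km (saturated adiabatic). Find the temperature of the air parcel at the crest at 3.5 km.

From 800 m to 3000 m (dry): cools by 9.9 × 2.2 = 21.78°C, giving -17.88°C.
From 3000 m to 3500 m (saturated): cools by 4.7 × 0.5 = 2.35°C, giving -20.23°C.

-20.23°C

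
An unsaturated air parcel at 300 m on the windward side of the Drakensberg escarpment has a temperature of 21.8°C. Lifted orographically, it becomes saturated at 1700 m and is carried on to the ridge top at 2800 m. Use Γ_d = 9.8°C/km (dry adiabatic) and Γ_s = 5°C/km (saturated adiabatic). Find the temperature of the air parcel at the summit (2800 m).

2.58°C

300 → 1700 m (dry, 9.8°C/km): ΔT = -9.8 × 1.4 = -13.72°C → T = 8.08°C
1700 → 2800 m (saturated, 5°C/km): ΔT = -5 × 1.1 = -5.5°C → T = 2.58°C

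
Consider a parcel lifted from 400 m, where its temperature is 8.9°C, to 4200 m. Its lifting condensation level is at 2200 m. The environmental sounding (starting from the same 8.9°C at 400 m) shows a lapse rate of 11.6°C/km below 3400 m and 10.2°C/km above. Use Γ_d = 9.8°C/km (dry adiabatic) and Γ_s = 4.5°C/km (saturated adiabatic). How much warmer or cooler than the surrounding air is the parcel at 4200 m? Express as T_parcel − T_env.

+16.32°C (parcel warmer than environment)

Parcel:
  From 400 m to 2200 m (dry): cools by 9.8 × 1.8 = 17.64°C, giving -8.74°C.
  From 2200 m to 4200 m (saturated): cools by 4.5 × 2 = 9°C, giving -17.74°C.
Environment:
  From 400 m to 3400 m (environment, lower layer): cools by 11.6 × 3 = 34.8°C, giving -25.9°C.
  From 3400 m to 4200 m (environment, upper layer): cools by 10.2 × 0.8 = 8.16°C, giving -34.06°C.
T_parcel − T_env = -17.74 − (-34.06) = +16.32°C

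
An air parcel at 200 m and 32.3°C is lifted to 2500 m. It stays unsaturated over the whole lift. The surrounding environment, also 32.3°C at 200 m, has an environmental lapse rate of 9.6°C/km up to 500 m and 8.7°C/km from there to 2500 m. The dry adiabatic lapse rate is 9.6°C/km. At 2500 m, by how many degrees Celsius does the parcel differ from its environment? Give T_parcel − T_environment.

Parcel:
  Dry to 2500 m: -9.6 × 2.3 km = -22.08°C, so T = 10.22°C.
Environment:
  Environment, lower layer to 500 m: -9.6 × 0.3 km = -2.88°C, so T = 29.42°C.
  Environment, upper layer to 2500 m: -8.7 × 2 km = -17.4°C, so T = 12.02°C.
T_parcel − T_env = 10.22 − 12.02 = -1.8°C

-1.8°C (parcel cooler than environment)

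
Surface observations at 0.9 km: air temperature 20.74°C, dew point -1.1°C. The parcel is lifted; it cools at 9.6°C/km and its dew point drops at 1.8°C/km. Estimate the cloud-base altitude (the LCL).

3.7 km

T and T_d converge at 9.6 − 1.8 = 7.8°C per km
Height above start = (20.74 − (-1.1)) / 7.8 = 2.8 km
LCL altitude = 900 m + 2800 m = 3700 m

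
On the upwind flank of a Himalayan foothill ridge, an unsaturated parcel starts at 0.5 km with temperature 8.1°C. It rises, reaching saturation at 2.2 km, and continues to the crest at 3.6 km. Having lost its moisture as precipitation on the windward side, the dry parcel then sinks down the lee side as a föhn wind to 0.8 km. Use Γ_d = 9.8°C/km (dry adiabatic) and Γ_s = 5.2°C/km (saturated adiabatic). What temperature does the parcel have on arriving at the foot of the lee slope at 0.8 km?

11.6°C

From 500 m to 2200 m (dry): cools by 9.8 × 1.7 = 16.66°C, giving -8.56°C.
From 2200 m to 3600 m (saturated): cools by 5.2 × 1.4 = 7.28°C, giving -15.84°C.
From 3600 m to 800 m (dry descent): warms by 9.8 × 2.8 = 27.44°C, giving 11.6°C.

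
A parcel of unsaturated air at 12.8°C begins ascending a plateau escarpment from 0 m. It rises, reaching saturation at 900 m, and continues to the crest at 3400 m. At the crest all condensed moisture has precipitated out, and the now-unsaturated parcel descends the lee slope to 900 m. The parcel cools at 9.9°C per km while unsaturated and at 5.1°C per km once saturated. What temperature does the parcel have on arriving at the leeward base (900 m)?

15.89°C

0–900 m, dry: Δz = 0.9 km ⇒ ΔT = -8.91°C; T = 3.89°C
900–3400 m, saturated: Δz = 2.5 km ⇒ ΔT = -12.75°C; T = -8.86°C
3400–900 m, dry descent: Δz = 2.5 km ⇒ ΔT = +24.75°C; T = 15.89°C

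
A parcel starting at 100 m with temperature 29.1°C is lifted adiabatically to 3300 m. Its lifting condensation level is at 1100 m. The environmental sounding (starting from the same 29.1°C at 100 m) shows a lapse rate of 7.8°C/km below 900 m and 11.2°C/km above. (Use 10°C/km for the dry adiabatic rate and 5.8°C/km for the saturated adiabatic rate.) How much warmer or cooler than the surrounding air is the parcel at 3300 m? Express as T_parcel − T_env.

+10.36°C (parcel warmer than environment)

Parcel:
  Dry to 1100 m: -10 × 1 km = -10°C, so T = 19.1°C.
  Saturated to 3300 m: -5.8 × 2.2 km = -12.76°C, so T = 6.34°C.
Environment:
  Environment, lower layer to 900 m: -7.8 × 0.8 km = -6.24°C, so T = 22.86°C.
  Environment, upper layer to 3300 m: -11.2 × 2.4 km = -26.88°C, so T = -4.02°C.
T_parcel − T_env = 6.34 − (-4.02) = +10.36°C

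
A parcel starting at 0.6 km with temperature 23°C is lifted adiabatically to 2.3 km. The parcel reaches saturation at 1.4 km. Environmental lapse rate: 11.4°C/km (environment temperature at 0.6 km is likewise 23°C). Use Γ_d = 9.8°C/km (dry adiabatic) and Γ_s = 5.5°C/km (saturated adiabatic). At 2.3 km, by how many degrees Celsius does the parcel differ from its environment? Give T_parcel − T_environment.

+6.59°C (parcel warmer than environment)

Parcel:
  600–1400 m, dry: Δz = 0.8 km ⇒ ΔT = -7.84°C; T = 15.16°C
  1400–2300 m, saturated: Δz = 0.9 km ⇒ ΔT = -4.95°C; T = 10.21°C
Environment:
  600–2300 m, environment: Δz = 1.7 km ⇒ ΔT = -19.38°C; T = 3.62°C
T_parcel − T_env = 10.21 − 3.62 = +6.59°C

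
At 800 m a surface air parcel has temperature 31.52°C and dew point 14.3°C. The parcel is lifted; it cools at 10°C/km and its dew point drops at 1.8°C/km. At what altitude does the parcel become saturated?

2900 m

T and T_d converge at 10 − 1.8 = 8.2°C per km
Height above start = (31.52 − 14.3) / 8.2 = 2.1 km
LCL altitude = 800 m + 2100 m = 2900 m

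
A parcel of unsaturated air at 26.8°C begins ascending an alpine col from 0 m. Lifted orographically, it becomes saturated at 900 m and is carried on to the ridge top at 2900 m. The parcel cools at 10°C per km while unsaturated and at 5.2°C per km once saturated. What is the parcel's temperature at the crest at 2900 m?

0 → 900 m (dry, 10°C/km): ΔT = -10 × 0.9 = -9°C → T = 17.8°C
900 → 2900 m (saturated, 5.2°C/km): ΔT = -5.2 × 2 = -10.4°C → T = 7.4°C

7.4°C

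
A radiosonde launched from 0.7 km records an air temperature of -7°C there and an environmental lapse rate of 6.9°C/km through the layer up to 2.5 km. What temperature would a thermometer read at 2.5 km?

700 → 2500 m (environmental, 6.9°C/km): ΔT = -6.9 × 1.8 = -12.42°C → T = -19.42°C

-19.42°C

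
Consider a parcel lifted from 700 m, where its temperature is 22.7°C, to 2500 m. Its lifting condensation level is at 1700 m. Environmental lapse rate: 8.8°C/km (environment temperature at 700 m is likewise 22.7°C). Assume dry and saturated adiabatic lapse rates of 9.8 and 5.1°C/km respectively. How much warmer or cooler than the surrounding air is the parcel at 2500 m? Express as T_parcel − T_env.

Parcel:
  From 700 m to 1700 m (dry): cools by 9.8 × 1 = 9.8°C, giving 12.9°C.
  From 1700 m to 2500 m (saturated): cools by 5.1 × 0.8 = 4.08°C, giving 8.82°C.
Environment:
  From 700 m to 2500 m (environment): cools by 8.8 × 1.8 = 15.84°C, giving 6.86°C.
T_parcel − T_env = 8.82 − 6.86 = +1.96°C

+1.96°C (parcel warmer than environment)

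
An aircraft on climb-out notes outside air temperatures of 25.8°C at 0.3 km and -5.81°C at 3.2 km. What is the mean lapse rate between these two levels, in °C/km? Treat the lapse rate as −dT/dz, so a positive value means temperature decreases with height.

Γ = −ΔT/Δz = (25.8 − (-5.81)) / (3200 − 300) m
  = 31.61°C / 2.9 km = 10.9°C/km

10.9°C/km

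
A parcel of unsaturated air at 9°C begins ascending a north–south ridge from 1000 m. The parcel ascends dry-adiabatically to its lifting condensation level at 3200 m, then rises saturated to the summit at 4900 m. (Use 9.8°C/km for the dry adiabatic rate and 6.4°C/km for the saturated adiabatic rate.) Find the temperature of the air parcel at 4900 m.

-23.44°C

1000 → 3200 m (dry, 9.8°C/km): ΔT = -9.8 × 2.2 = -21.56°C → T = -12.56°C
3200 → 4900 m (saturated, 6.4°C/km): ΔT = -6.4 × 1.7 = -10.88°C → T = -23.44°C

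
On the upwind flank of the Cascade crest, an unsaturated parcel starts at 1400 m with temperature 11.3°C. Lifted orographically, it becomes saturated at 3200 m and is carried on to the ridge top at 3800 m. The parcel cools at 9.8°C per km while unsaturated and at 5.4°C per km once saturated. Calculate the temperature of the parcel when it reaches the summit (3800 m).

1400 → 3200 m (dry, 9.8°C/km): ΔT = -9.8 × 1.8 = -17.64°C → T = -6.34°C
3200 → 3800 m (saturated, 5.4°C/km): ΔT = -5.4 × 0.6 = -3.24°C → T = -9.58°C

-9.58°C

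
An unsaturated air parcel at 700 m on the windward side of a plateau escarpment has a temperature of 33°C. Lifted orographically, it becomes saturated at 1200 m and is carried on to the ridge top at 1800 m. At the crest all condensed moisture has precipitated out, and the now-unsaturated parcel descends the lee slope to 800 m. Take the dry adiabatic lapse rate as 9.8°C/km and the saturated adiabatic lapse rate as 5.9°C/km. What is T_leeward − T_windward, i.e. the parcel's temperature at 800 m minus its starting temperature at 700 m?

700 → 1200 m (dry, 9.8°C/km): ΔT = -9.8 × 0.5 = -4.9°C → T = 28.1°C
1200 → 1800 m (saturated, 5.9°C/km): ΔT = -5.9 × 0.6 = -3.54°C → T = 24.56°C
1800 → 800 m (dry descent, 9.8°C/km): ΔT = +9.8 × 1 = +9.8°C → T = 34.36°C
Net change vs windward start: 34.36 − 33 = +1.36°C

+1.36°C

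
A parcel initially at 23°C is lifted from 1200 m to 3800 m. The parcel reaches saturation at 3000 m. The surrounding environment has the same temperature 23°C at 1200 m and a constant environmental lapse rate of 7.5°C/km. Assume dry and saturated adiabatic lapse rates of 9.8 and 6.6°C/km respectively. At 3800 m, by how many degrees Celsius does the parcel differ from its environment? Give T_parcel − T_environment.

-3.42°C (parcel cooler than environment)

Parcel:
  1200 → 3000 m (dry, 9.8°C/km): ΔT = -9.8 × 1.8 = -17.64°C → T = 5.36°C
  3000 → 3800 m (saturated, 6.6°C/km): ΔT = -6.6 × 0.8 = -5.28°C → T = 0.08°C
Environment:
  1200 → 3800 m (environment, 7.5°C/km): ΔT = -7.5 × 2.6 = -19.5°C → T = 3.5°C
T_parcel − T_env = 0.08 − 3.5 = -3.42°C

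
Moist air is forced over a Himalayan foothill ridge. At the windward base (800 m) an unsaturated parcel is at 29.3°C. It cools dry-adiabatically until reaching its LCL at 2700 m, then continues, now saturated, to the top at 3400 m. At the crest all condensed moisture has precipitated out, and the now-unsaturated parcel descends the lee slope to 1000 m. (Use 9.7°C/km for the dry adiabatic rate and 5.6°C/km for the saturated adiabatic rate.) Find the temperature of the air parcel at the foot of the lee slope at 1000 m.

30.23°C

800 → 2700 m (dry, 9.7°C/km): ΔT = -9.7 × 1.9 = -18.43°C → T = 10.87°C
2700 → 3400 m (saturated, 5.6°C/km): ΔT = -5.6 × 0.7 = -3.92°C → T = 6.95°C
3400 → 1000 m (dry descent, 9.7°C/km): ΔT = +9.7 × 2.4 = +23.28°C → T = 30.23°C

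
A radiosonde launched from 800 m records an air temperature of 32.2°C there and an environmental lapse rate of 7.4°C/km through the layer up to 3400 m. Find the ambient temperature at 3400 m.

12.96°C

From 800 m to 3400 m (environmental): cools by 7.4 × 2.6 = 19.24°C, giving 12.96°C.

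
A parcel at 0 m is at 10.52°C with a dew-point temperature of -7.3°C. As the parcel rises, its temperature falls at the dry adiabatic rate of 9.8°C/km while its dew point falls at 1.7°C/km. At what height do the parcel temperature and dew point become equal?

2200 m

T and T_d converge at 9.8 − 1.7 = 8.1°C per km
Height above start = (10.52 − (-7.3)) / 8.1 = 2.2 km
LCL altitude = 0 m + 2200 m = 2200 m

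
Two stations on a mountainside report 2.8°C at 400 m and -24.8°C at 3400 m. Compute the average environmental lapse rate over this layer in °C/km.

9.2°C/km

Γ = −ΔT/Δz = (2.8 − (-24.8)) / (3400 − 400) m
  = 27.6°C / 3 km = 9.2°C/km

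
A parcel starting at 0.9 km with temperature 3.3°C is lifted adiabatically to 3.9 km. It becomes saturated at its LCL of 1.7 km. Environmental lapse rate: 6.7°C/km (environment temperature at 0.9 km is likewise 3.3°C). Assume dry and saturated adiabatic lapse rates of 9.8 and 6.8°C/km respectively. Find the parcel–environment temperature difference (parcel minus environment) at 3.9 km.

-2.7°C (parcel cooler than environment)

Parcel:
  900 → 1700 m (dry, 9.8°C/km): ΔT = -9.8 × 0.8 = -7.84°C → T = -4.54°C
  1700 → 3900 m (saturated, 6.8°C/km): ΔT = -6.8 × 2.2 = -14.96°C → T = -19.5°C
Environment:
  900 → 3900 m (environment, 6.7°C/km): ΔT = -6.7 × 3 = -20.1°C → T = -16.8°C
T_parcel − T_env = -19.5 − (-16.8) = -2.7°C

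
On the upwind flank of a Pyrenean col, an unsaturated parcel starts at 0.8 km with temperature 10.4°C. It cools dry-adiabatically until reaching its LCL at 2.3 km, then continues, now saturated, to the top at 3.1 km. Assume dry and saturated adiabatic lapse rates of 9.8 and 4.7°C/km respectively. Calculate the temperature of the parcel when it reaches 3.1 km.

-8.06°C

800–2300 m, dry: Δz = 1.5 km ⇒ ΔT = -14.7°C; T = -4.3°C
2300–3100 m, saturated: Δz = 0.8 km ⇒ ΔT = -3.76°C; T = -8.06°C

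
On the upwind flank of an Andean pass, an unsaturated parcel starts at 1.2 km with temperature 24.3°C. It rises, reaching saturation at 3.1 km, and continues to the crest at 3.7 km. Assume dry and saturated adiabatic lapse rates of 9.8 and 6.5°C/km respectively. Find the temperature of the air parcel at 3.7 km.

1200 → 3100 m (dry, 9.8°C/km): ΔT = -9.8 × 1.9 = -18.62°C → T = 5.68°C
3100 → 3700 m (saturated, 6.5°C/km): ΔT = -6.5 × 0.6 = -3.9°C → T = 1.78°C

1.78°C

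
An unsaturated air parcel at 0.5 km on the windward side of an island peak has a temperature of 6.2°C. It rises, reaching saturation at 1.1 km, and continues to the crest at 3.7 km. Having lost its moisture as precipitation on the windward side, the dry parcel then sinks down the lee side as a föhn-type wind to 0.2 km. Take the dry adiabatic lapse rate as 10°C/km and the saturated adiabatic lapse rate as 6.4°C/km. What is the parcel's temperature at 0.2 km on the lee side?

18.56°C

500 → 1100 m (dry, 10°C/km): ΔT = -10 × 0.6 = -6°C → T = 0.2°C
1100 → 3700 m (saturated, 6.4°C/km): ΔT = -6.4 × 2.6 = -16.64°C → T = -16.44°C
3700 → 200 m (dry descent, 10°C/km): ΔT = +10 × 3.5 = +35°C → T = 18.56°C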